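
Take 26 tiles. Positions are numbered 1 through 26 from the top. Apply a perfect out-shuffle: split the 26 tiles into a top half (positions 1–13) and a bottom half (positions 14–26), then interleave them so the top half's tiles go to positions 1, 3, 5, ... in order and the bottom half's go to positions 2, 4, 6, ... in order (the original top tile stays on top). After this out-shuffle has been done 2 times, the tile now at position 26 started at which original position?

Work backwards from position 26, undoing one out-shuffle at a time:
26 ← 26 ← 26
So the tile now at position 26 started at position 26.

26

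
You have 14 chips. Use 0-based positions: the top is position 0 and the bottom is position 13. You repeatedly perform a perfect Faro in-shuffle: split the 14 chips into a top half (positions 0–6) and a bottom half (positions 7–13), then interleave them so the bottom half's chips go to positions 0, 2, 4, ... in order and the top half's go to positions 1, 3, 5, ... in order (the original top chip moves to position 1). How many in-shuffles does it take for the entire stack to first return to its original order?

The in-shuffle permutes the 14 positions with cycle lengths [2, 4, 4, 4].
Every chip is home exactly when every cycle has completed a whole number of laps, i.e. after lcm(2, 4) = 4 in-shuffles.

4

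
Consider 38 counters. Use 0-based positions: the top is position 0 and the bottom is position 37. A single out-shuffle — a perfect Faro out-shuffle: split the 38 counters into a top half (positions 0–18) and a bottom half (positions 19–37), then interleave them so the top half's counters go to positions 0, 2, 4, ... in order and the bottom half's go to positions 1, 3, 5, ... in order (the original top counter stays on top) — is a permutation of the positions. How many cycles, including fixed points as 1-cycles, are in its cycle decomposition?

Trace each unvisited position around until it returns:
(0) (1 2 4 8 16 32 ... len 36) (37)
3 cycles in total.

3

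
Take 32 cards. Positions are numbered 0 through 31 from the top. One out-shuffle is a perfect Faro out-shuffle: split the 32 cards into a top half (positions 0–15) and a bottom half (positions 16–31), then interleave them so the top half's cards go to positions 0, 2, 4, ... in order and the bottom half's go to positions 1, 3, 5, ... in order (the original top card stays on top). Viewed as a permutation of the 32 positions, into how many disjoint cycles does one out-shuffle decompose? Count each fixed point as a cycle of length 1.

Trace each unvisited position around until it returns:
(0) (1 2 4 8 16) (3 6 12 24 17) (5 10 20 9 18) (7 14 28 25 19) (11 22 13 26 21) (15 30 29 27 23) (31)
8 cycles in total.

8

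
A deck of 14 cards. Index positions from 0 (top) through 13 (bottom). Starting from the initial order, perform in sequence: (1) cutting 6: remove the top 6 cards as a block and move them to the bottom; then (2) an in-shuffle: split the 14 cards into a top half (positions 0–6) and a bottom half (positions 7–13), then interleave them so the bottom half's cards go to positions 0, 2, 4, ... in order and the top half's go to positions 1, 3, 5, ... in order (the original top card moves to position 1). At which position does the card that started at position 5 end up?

Track the card from position 5 forward through each operation:
  after op 1 (cut 6): 5 → 13
  after op 2 (in-shuffle): 13 → 12

12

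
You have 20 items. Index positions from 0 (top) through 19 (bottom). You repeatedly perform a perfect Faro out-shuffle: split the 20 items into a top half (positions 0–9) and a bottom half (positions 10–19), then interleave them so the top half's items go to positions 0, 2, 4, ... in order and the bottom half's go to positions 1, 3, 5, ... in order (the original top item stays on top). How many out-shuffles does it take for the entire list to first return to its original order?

18

The out-shuffle permutes the 20 positions with cycle lengths [1, 1, 18].
Every item is home exactly when every cycle has completed a whole number of laps, i.e. after lcm(1, 18) = 18 out-shuffles.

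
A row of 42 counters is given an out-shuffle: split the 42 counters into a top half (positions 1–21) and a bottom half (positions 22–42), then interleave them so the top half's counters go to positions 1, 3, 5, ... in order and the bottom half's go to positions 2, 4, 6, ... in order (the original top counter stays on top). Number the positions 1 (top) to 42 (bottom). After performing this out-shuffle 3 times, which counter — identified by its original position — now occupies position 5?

22

Work backwards from position 5, undoing one out-shuffle at a time:
5 ← 3 ← 2 ← 22
So the counter now at position 5 started at position 22.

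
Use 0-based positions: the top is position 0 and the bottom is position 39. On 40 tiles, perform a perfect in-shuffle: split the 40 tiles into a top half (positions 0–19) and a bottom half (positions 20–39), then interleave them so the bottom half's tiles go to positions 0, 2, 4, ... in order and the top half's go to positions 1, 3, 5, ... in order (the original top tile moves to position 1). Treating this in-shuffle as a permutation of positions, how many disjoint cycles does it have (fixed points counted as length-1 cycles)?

Trace each unvisited position around until it returns:
(0 1 3 7 15 31 ... len 20) (2 5 11 23 6 13 ... len 20)
2 cycles in total.

2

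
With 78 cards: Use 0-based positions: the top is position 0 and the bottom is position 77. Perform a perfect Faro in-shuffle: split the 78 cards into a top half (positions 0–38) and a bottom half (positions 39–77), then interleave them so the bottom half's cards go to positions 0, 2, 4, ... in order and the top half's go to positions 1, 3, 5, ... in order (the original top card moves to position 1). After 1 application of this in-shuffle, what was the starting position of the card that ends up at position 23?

Work backwards from position 23, undoing one in-shuffle at a time:
23 ← 11
So the card now at position 23 started at position 11.

11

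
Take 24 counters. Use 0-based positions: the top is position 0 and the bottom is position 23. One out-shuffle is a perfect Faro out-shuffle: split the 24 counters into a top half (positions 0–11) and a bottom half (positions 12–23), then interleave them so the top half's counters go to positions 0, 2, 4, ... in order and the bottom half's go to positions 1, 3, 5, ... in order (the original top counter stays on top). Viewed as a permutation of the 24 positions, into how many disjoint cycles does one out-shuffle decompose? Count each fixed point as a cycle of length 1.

Trace each unvisited position around until it returns:
(0) (1 2 4 8 16 9 ... len 11) (5 10 20 17 11 22 ... len 11) (23)
4 cycles in total.

4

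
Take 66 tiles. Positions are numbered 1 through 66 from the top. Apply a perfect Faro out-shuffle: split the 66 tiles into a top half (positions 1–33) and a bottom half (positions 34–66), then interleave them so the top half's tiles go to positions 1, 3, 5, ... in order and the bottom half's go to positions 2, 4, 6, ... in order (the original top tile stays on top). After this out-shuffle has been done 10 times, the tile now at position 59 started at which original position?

38

Work backwards from position 59, undoing one out-shuffle at a time:
59 ← 30 ← 48 ← 57 ← 29 ← 15 ← 8 ← 37 ← 19 ← 10 ← 38
So the tile now at position 59 started at position 38.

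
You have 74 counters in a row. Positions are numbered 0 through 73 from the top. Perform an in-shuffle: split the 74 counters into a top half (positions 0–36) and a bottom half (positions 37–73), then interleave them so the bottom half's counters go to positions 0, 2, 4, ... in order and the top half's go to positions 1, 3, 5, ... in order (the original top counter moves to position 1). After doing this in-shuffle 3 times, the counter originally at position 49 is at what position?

Track the counter's position through each in-shuffle:
49 → 24 → 49 → 24

24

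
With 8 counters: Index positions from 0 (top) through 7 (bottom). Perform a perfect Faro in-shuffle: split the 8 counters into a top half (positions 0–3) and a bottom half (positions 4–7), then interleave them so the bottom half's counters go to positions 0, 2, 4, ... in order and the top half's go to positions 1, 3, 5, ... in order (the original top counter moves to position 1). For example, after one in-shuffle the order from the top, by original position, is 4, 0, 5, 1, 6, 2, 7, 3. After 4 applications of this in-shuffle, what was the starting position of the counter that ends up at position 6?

Work backwards from position 6, undoing one in-shuffle at a time:
6 ← 7 ← 3 ← 1 ← 0
So the counter now at position 6 started at position 0.

0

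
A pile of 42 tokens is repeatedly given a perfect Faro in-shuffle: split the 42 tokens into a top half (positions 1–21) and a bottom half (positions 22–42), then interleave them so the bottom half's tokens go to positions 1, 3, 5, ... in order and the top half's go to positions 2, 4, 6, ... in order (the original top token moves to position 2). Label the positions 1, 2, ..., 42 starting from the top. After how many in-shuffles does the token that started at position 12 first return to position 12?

14

Follow position 12 under repeated in-shuffles:
12 → 24 → 5 → 10 → 20 → 40 → 37 → 31 → 19 → 38 → 33 → 23 → 3 → 6 → 12
It first returns after 14 in-shuffles.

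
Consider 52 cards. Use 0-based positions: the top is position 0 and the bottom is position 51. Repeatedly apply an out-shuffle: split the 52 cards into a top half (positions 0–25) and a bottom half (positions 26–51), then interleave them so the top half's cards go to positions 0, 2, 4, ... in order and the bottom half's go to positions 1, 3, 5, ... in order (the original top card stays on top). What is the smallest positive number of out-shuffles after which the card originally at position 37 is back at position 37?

Follow position 37 under repeated out-shuffles:
37 → 23 → 46 → 41 → 31 → 11 → 22 → 44 → 37
It first returns after 8 out-shuffles.

8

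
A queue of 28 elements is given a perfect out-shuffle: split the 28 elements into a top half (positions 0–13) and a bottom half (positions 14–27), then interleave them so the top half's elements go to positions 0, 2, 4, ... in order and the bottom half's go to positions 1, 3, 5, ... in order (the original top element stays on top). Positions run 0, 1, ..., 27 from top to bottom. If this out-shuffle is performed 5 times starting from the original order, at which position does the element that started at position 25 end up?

Track the element's position through each out-shuffle:
25 → 23 → 19 → 11 → 22 → 17

17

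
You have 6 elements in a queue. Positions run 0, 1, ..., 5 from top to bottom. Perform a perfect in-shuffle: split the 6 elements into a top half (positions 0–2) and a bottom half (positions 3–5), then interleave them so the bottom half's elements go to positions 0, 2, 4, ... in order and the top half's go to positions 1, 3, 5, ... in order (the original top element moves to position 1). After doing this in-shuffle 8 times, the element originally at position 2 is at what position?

4

Track the element's position through each in-shuffle:
2 → 5 → 4 → 2 → 5 → 4 → 2 → 5 → 4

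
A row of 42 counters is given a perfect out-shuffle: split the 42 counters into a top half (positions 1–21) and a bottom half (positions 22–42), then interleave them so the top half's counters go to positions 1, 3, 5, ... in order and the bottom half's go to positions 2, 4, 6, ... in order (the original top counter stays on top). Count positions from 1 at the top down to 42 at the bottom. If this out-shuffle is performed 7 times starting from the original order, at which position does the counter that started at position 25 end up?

39

Track the counter's position through each out-shuffle:
25 → 8 → 15 → 29 → 16 → 31 → 20 → 39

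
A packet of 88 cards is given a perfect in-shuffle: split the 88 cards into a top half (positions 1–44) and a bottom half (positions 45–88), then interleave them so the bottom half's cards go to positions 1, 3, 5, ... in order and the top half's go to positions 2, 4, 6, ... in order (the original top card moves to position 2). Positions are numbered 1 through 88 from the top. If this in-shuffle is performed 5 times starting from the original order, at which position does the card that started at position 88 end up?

57

Track the card's position through each in-shuffle:
88 → 87 → 85 → 81 → 73 → 57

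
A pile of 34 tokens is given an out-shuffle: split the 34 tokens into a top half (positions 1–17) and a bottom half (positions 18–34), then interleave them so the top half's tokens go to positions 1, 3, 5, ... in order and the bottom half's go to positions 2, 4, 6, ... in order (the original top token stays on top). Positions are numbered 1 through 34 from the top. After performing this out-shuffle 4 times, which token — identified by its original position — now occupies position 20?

Work backwards from position 20, undoing one out-shuffle at a time:
20 ← 27 ← 14 ← 24 ← 29
So the token now at position 20 started at position 29.

29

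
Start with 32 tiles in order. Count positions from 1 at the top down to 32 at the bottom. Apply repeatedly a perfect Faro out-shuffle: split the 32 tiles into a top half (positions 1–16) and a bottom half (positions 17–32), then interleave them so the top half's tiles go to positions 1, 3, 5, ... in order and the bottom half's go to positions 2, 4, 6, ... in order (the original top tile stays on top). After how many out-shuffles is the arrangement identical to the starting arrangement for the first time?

The out-shuffle permutes the 32 positions with cycle lengths [1, 1, 5, 5, 5, 5, 5, 5].
Every tile is home exactly when every cycle has completed a whole number of laps, i.e. after lcm(1, 5) = 5 out-shuffles.

5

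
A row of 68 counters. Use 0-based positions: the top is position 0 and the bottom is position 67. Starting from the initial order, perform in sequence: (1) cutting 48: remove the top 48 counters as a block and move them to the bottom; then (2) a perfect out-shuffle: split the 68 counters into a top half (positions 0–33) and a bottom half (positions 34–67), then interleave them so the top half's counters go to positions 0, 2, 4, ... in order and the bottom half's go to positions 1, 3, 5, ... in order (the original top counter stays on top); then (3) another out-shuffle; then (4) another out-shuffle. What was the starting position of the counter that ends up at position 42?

2

Undo the operations in reverse order, starting from position 42:
  undo op 4 (out-shuffle, from top half): 42 ← 21
  undo op 3 (out-shuffle, from bottom half): 21 ← 44
  undo op 2 (out-shuffle, from top half): 44 ← 22
  undo op 1 (cut 48): 22 ← 2
So the counter at position 42 came from original position 2.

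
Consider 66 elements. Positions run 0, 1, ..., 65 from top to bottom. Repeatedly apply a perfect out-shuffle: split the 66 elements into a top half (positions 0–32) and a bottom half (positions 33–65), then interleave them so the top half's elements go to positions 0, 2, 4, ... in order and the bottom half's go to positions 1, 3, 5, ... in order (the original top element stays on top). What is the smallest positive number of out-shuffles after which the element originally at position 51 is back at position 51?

Follow position 51 under repeated out-shuffles:
51 → 37 → 9 → 18 → 36 → 7 → 14 → 28 → 56 → 47 → 29 → 58 → 51
It first returns after 12 out-shuffles.

12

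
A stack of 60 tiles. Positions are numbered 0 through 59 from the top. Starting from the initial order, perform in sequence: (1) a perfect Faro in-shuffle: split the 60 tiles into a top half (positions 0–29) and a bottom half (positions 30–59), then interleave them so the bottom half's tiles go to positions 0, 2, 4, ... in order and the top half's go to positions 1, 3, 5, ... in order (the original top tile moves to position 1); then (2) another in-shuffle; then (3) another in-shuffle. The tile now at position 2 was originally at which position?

Undo the operations in reverse order, starting from position 2:
  undo op 3 (in-shuffle, from bottom half): 2 ← 31
  undo op 2 (in-shuffle, from top half): 31 ← 15
  undo op 1 (in-shuffle, from top half): 15 ← 7
So the tile at position 2 came from original position 7.

7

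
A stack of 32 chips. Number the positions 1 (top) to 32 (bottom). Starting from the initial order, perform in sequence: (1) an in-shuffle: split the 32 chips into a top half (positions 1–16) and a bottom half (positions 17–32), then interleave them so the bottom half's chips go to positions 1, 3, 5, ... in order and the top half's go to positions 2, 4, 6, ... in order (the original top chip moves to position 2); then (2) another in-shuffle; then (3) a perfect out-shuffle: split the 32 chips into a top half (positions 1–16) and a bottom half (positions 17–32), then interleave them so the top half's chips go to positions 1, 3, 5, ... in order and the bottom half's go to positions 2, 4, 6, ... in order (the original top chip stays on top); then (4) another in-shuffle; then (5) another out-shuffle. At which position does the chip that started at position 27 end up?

Track the chip from position 27 forward through each operation:
  after op 1 (in-shuffle): 27 → 21
  after op 2 (in-shuffle): 21 → 9
  after op 3 (out-shuffle): 9 → 17
  after op 4 (in-shuffle): 17 → 1
  after op 5 (out-shuffle): 1 → 1

1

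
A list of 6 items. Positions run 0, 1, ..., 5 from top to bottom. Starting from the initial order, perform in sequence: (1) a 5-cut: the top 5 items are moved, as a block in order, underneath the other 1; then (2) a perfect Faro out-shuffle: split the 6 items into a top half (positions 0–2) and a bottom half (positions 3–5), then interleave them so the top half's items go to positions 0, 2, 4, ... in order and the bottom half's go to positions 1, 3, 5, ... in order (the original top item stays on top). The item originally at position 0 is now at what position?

2

Track the item from position 0 forward through each operation:
  after op 1 (cut 5): 0 → 1
  after op 2 (out-shuffle): 1 → 2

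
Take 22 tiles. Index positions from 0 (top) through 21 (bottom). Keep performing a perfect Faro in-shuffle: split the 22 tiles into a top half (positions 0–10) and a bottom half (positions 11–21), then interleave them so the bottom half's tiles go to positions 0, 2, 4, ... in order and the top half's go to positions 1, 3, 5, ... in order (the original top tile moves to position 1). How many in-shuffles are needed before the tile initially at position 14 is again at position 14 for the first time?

11

Follow position 14 under repeated in-shuffles:
14 → 6 → 13 → 4 → 9 → 19 → 16 → 10 → 21 → 20 → 18 → 14
It first returns after 11 in-shuffles.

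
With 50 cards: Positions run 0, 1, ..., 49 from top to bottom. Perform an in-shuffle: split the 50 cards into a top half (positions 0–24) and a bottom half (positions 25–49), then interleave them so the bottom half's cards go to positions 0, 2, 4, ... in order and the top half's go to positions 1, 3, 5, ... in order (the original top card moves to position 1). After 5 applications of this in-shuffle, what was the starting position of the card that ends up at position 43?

45

Work backwards from position 43, undoing one in-shuffle at a time:
43 ← 21 ← 10 ← 30 ← 40 ← 45
So the card now at position 43 started at position 45.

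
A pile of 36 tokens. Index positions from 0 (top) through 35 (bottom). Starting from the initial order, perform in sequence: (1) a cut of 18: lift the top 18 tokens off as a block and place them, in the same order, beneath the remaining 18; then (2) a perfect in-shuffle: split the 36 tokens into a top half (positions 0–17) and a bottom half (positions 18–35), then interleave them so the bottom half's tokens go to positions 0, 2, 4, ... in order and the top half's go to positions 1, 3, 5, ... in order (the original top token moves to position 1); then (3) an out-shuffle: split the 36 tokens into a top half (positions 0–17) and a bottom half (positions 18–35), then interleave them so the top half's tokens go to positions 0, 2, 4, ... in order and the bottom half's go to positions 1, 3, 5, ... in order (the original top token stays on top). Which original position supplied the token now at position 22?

Undo the operations in reverse order, starting from position 22:
  undo op 3 (out-shuffle, from top half): 22 ← 11
  undo op 2 (in-shuffle, from top half): 11 ← 5
  undo op 1 (cut 18): 5 ← 23
So the token at position 22 came from original position 23.

23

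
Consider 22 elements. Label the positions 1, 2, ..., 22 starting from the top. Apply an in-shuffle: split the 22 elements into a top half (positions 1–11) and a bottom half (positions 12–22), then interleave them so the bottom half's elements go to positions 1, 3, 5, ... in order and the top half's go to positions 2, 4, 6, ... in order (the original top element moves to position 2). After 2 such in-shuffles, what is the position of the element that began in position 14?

10

Track the element's position through each in-shuffle:
14 → 5 → 10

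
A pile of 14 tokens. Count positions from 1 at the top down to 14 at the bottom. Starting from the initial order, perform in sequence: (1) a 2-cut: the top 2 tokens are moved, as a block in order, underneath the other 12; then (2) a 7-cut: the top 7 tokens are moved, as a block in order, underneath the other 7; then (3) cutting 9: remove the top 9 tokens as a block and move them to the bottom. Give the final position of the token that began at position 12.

8

Track the token from position 12 forward through each operation:
  after op 1 (cut 2): 12 → 10
  after op 2 (cut 7): 10 → 3
  after op 3 (cut 9): 3 → 8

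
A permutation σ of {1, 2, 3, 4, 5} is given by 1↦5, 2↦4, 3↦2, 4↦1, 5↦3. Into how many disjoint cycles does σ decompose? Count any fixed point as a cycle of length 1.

Cycle decomposition: (1 5 3 2 4).
1 cycle.

1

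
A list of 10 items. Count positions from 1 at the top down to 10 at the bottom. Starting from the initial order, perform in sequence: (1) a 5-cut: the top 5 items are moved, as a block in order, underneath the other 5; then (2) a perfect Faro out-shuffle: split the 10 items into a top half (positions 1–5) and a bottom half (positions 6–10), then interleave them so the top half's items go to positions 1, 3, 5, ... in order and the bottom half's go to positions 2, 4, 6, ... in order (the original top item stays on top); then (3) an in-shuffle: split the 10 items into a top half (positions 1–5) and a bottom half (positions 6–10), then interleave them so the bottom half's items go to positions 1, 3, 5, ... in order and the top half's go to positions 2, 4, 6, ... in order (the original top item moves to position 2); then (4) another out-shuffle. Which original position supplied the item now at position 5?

Undo the operations in reverse order, starting from position 5:
  undo op 4 (out-shuffle, from top half): 5 ← 3
  undo op 3 (in-shuffle, from bottom half): 3 ← 7
  undo op 2 (out-shuffle, from top half): 7 ← 4
  undo op 1 (cut 5): 4 ← 9
So the item at position 5 came from original position 9.

9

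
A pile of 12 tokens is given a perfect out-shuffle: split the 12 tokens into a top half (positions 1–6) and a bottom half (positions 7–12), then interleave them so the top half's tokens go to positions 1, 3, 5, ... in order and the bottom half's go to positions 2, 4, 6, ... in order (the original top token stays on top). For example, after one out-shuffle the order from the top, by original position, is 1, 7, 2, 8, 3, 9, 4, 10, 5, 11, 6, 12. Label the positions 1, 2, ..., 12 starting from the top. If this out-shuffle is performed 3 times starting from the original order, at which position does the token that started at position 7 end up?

Track the token's position through each out-shuffle:
7 → 2 → 3 → 5

5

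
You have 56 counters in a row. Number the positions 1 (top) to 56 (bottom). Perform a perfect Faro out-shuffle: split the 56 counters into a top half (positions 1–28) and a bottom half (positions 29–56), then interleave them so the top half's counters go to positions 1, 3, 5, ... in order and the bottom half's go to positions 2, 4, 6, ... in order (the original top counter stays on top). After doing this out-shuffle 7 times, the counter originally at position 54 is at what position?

Track the counter's position through each out-shuffle:
54 → 52 → 48 → 40 → 24 → 47 → 38 → 20

20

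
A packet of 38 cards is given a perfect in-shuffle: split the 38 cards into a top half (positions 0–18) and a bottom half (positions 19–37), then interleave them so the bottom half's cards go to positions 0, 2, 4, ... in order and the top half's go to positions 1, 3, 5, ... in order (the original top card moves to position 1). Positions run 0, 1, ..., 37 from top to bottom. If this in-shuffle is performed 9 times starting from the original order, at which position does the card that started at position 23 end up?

Track the card's position through each in-shuffle:
23 → 8 → 17 → 35 → 32 → 26 → 14 → 29 → 20 → 2

2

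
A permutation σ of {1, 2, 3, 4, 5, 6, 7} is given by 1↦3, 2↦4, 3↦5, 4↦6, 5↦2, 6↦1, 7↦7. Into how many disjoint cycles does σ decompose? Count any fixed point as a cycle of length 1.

Cycle decomposition: (1 3 5 2 4 6) (7).
2 cycles.

2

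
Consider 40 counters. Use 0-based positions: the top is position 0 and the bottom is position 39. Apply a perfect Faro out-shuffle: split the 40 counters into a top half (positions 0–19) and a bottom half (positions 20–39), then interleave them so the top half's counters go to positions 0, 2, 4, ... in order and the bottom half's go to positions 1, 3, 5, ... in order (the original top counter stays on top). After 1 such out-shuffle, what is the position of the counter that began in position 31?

23

Track the counter's position through each out-shuffle:
31 → 23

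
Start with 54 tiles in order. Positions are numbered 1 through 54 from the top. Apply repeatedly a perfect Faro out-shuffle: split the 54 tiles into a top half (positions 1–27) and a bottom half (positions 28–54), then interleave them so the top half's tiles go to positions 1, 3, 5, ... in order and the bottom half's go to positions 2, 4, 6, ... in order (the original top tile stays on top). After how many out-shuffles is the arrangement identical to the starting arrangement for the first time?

52

The out-shuffle permutes the 54 positions with cycle lengths [1, 1, 52].
Every tile is home exactly when every cycle has completed a whole number of laps, i.e. after lcm(1, 52) = 52 out-shuffles.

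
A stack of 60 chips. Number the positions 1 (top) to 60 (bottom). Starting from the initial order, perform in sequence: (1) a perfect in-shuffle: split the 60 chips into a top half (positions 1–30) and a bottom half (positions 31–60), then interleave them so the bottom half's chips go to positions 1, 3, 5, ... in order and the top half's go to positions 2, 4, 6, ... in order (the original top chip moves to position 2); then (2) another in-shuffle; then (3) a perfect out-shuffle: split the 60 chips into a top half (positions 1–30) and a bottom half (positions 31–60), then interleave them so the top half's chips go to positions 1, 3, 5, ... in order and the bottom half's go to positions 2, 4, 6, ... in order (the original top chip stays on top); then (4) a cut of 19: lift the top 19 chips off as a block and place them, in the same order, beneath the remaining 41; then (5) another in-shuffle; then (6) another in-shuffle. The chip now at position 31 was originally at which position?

Undo the operations in reverse order, starting from position 31:
  undo op 6 (in-shuffle, from bottom half): 31 ← 46
  undo op 5 (in-shuffle, from top half): 46 ← 23
  undo op 4 (cut 19): 23 ← 42
  undo op 3 (out-shuffle, from bottom half): 42 ← 51
  undo op 2 (in-shuffle, from bottom half): 51 ← 56
  undo op 1 (in-shuffle, from top half): 56 ← 28
So the chip at position 31 came from original position 28.

28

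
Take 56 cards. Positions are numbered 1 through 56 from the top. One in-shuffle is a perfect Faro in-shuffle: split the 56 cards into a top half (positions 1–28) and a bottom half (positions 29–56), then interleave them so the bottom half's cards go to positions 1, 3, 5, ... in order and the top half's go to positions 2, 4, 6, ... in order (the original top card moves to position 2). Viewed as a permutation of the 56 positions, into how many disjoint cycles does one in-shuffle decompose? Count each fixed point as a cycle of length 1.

Trace each unvisited position around until it returns:
(1 2 4 8 16 32 ... len 18) (3 6 12 24 48 39 ... len 18) (5 10 20 40 23 46 ... len 18) (19 38)
4 cycles in total.

4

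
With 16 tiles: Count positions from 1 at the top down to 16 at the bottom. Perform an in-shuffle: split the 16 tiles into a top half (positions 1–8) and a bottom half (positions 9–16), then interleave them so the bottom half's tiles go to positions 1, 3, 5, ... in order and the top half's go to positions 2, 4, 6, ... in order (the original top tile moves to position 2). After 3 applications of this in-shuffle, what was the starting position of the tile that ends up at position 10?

Work backwards from position 10, undoing one in-shuffle at a time:
10 ← 5 ← 11 ← 14
So the tile now at position 10 started at position 14.

14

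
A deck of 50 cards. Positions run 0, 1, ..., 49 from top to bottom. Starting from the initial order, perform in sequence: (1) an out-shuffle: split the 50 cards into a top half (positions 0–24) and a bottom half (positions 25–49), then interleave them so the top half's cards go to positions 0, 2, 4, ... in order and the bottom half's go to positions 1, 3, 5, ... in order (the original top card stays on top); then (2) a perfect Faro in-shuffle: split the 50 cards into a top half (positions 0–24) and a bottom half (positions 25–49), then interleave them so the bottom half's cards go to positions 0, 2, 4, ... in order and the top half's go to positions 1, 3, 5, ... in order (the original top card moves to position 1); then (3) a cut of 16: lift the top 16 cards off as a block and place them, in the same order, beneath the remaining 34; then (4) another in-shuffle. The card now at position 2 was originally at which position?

23

Undo the operations in reverse order, starting from position 2:
  undo op 4 (in-shuffle, from bottom half): 2 ← 26
  undo op 3 (cut 16): 26 ← 42
  undo op 2 (in-shuffle, from bottom half): 42 ← 46
  undo op 1 (out-shuffle, from top half): 46 ← 23
So the card at position 2 came from original position 23.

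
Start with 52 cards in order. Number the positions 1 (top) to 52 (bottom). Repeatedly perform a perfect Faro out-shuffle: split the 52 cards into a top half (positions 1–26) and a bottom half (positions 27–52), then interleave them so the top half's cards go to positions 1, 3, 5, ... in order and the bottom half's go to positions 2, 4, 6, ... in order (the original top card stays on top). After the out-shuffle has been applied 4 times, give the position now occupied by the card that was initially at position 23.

Track the card's position through each out-shuffle:
23 → 45 → 38 → 24 → 47

47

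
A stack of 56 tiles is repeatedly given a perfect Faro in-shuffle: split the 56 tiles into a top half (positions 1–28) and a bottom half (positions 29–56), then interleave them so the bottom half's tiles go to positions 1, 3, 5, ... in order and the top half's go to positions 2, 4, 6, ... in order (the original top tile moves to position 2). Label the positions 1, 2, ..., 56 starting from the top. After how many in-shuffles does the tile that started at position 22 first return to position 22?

Follow position 22 under repeated in-shuffles:
22 → 44 → 31 → 5 → 10 → 20 → 40 → 23 → 46 → 35 → 13 → 26 → 52 → 47 → 37 → 17 → 34 → 11 → 22
It first returns after 18 in-shuffles.

18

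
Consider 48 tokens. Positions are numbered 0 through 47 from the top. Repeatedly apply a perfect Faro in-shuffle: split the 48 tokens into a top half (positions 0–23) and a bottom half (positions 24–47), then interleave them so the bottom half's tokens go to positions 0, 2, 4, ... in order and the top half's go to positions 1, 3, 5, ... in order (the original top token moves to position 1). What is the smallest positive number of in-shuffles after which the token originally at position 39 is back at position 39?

21

Follow position 39 under repeated in-shuffles:
39 → 30 → 12 → 25 → 2 → 5 → 11 → 23 → ... → 39 (length 21)
It first returns after 21 in-shuffles.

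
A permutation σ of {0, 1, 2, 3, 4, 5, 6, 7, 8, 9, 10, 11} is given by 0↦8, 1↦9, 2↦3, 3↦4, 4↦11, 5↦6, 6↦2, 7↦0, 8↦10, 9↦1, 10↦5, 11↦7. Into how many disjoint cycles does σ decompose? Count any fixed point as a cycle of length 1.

Cycle decomposition: (0 8 10 5 6 2 3 4 11 7) (1 9).
2 cycles.

2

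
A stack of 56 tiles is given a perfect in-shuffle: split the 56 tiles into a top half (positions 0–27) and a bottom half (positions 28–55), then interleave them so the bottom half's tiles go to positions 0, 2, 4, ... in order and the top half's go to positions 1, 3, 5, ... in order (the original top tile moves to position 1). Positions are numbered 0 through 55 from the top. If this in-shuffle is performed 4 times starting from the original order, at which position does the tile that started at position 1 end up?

Track the tile's position through each in-shuffle:
1 → 3 → 7 → 15 → 31

31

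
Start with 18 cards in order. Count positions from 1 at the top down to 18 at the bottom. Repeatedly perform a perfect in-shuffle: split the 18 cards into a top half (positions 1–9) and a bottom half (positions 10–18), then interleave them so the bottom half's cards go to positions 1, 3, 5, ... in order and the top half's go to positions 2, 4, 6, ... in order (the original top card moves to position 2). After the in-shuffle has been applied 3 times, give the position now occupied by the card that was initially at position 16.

14

Track the card's position through each in-shuffle:
16 → 13 → 7 → 14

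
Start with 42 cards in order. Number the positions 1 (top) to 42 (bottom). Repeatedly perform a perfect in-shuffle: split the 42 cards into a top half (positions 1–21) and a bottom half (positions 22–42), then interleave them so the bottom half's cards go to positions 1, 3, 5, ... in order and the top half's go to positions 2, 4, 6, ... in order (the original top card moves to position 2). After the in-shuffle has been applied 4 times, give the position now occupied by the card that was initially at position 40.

38

Track the card's position through each in-shuffle:
40 → 37 → 31 → 19 → 38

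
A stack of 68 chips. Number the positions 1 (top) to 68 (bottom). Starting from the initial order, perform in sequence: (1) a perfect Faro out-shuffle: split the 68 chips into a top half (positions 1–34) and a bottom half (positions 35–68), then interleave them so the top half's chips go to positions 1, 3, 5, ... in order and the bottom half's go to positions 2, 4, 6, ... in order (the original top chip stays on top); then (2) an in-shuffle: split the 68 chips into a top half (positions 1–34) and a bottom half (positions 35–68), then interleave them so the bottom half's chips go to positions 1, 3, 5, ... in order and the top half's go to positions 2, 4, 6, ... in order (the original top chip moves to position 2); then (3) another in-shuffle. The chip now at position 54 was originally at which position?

58

Undo the operations in reverse order, starting from position 54:
  undo op 3 (in-shuffle, from top half): 54 ← 27
  undo op 2 (in-shuffle, from bottom half): 27 ← 48
  undo op 1 (out-shuffle, from bottom half): 48 ← 58
So the chip at position 54 came from original position 58.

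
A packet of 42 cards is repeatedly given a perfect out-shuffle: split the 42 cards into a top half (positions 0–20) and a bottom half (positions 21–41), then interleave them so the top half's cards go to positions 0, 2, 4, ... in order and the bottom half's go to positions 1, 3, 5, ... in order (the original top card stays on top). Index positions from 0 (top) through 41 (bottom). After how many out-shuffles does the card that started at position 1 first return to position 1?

20

Follow position 1 under repeated out-shuffles:
1 → 2 → 4 → 8 → 16 → 32 → 23 → 5 → 10 → 20 → 40 → 39 → 37 → 33 → 25 → 9 → 18 → 36 → 31 → 21 → 1
It first returns after 20 out-shuffles.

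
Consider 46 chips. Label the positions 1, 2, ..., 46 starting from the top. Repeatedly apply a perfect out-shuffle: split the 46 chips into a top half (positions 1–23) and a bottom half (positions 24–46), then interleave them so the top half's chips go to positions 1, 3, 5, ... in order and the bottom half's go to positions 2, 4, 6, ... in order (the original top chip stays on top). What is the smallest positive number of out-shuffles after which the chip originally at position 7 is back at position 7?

4

Follow position 7 under repeated out-shuffles:
7 → 13 → 25 → 4 → 7
It first returns after 4 out-shuffles.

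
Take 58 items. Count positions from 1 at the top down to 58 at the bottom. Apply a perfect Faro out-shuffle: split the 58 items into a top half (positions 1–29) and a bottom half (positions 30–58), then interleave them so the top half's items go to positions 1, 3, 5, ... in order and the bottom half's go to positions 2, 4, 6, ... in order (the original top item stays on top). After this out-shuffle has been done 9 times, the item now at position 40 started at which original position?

Work backwards from position 40, undoing one out-shuffle at a time:
40 ← 49 ← 25 ← 13 ← 7 ← 4 ← 31 ← 16 ← 37 ← 19
So the item now at position 40 started at position 19.

19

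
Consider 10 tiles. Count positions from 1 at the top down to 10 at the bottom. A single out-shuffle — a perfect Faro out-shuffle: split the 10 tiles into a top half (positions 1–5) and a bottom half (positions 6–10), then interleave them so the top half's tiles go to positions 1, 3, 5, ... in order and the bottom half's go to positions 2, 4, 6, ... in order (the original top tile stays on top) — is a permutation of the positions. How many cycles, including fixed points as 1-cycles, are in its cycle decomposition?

Trace each unvisited position around until it returns:
(1) (2 3 5 9 8 6) (4 7) (10)
4 cycles in total.

4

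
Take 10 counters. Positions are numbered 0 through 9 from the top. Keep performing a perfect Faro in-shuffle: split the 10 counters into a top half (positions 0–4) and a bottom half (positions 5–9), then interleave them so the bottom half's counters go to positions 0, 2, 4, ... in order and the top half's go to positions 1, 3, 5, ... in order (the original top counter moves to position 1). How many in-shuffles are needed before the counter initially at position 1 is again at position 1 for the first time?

Follow position 1 under repeated in-shuffles:
1 → 3 → 7 → 4 → 9 → 8 → 6 → 2 → 5 → 0 → 1
It first returns after 10 in-shuffles.

10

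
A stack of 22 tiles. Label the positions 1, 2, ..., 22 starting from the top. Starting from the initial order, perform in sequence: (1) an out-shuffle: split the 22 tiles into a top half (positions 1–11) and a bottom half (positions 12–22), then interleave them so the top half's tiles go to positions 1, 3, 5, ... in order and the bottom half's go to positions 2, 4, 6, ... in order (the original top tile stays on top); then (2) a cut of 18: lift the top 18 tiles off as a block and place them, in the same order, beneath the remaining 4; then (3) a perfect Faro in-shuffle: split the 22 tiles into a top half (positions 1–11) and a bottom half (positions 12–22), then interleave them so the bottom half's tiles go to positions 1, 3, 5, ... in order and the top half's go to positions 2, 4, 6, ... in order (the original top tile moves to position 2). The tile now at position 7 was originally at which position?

Undo the operations in reverse order, starting from position 7:
  undo op 3 (in-shuffle, from bottom half): 7 ← 15
  undo op 2 (cut 18): 15 ← 11
  undo op 1 (out-shuffle, from top half): 11 ← 6
So the tile at position 7 came from original position 6.

6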